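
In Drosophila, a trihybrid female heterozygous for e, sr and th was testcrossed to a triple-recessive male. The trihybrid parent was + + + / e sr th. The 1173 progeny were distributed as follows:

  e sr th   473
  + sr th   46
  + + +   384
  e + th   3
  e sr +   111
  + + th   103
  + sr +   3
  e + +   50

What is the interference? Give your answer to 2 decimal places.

0.69

The two rarest classes, + sr + and e + th, are the double crossovers. Comparing them with the parentals, only the sr allele has switched, so sr is the middle locus and the order is th – sr – e.
th–sr: (214 + 6)/1173 = 0.1876; sr–e: (96 + 6)/1173 = 0.0870.
Expected DCO frequency = 0.1876 × 0.0870 ≈ 0.01632; observed = 6/1173 ≈ 0.00512.
Coefficient of coincidence = 0.00512/0.01632 ≈ 0.31; interference = 1 − 0.31 = 0.69.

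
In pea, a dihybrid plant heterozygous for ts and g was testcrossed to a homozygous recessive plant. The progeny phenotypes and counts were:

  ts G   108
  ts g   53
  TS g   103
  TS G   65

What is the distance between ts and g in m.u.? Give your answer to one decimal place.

The two most frequent classes, TS g (103) and ts G (108), are the parental types, so the F1 was TS g / ts G.
The recombinant classes are TS G and ts g: 65 + 53 = 118.
Recombination frequency = 118/329 = 0.3587 ≈ 35.9%, i.e. 35.9 m.u.

35.9 m.u.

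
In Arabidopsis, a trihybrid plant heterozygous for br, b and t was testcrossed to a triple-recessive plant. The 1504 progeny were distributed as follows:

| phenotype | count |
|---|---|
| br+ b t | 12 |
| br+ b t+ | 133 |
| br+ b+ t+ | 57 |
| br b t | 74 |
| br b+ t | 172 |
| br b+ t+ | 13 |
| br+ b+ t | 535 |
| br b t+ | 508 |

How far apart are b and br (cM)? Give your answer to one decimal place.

The two most frequent reciprocal classes, br+ b+ t and br b t+, are the parental types, so the F1 was br+ b+ t / br b t+.
The two rarest classes, br+ b t and br b+ t+, are the double crossovers. Comparing them with the parentals, only the b allele has switched, so b is the middle locus and the order is br – b – t.
Crossovers in the br–b interval produce the single-crossover classes br b+ t and br+ b t+ (172 + 133 = 305) plus the double crossovers (25).
RF(br–b) = (305 + 25) / 1504 = 330/1504 = 0.2194 → 21.9 cM.

21.9 cM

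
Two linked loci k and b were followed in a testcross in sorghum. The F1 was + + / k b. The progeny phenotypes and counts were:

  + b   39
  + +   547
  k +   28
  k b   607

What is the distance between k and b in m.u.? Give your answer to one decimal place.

The recombinant classes are + b and k +: 39 + 28 = 67.
Recombination frequency = 67/1221 = 0.0549 ≈ 5.5%, i.e. 5.5 m.u.

5.5 m.u.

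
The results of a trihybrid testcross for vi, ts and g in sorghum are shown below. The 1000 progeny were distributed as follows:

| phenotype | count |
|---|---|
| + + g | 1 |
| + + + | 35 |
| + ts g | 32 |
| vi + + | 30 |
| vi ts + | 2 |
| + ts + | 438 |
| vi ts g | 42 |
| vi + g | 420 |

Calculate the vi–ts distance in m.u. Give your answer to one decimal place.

8.0 m.u.

The two most frequent reciprocal classes, + ts + and vi + g, are the parental types, so the F1 was + ts + / vi + g.
The two rarest classes, vi ts + and + + g, are the double crossovers. Comparing them with the parentals, only the vi allele has switched, so vi is the middle locus and the order is g – vi – ts.
Crossovers in the vi–ts interval produce the single-crossover classes + + + and vi ts g (35 + 42 = 77) plus the double crossovers (3).
RF(vi–ts) = (77 + 3) / 1000 = 80/1000 = 0.0800 → 8.0 m.u.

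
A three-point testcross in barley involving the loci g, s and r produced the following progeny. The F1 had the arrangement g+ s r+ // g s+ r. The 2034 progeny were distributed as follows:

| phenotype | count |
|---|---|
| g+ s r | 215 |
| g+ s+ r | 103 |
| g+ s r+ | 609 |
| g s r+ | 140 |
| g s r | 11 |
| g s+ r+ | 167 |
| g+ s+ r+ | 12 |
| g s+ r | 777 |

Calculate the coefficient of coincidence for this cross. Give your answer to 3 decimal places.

The two rarest classes, g+ s+ r+ and g s r, are the double crossovers. Comparing them with the parentals, only the s allele has switched, so s is the middle locus and the order is r – s – g.
r–s: (382 + 23)/2034 = 0.1991; s–g: (243 + 23)/2034 = 0.1308.
Expected DCO frequency = 0.1991 × 0.1308 ≈ 0.02604; observed = 23/2034 ≈ 0.01131.
Coefficient of coincidence = 0.01131/0.02604 ≈ 0.434.

0.434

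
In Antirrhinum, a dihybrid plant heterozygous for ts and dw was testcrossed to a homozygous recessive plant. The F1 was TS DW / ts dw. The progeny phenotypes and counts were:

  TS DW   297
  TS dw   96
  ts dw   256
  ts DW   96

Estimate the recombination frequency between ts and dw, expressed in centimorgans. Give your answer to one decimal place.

The recombinant classes are TS dw and ts DW: 96 + 96 = 192.
Recombination frequency = 192/745 = 0.2577 ≈ 25.8%, i.e. 25.8 centimorgans.

25.8 centimorgans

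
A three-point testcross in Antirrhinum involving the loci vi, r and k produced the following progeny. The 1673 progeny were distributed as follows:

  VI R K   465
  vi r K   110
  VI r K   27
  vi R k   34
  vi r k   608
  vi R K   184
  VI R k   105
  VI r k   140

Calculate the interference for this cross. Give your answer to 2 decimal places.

The two most frequent reciprocal classes, VI R K and vi r k, are the parental types, so the F1 was VI R K / vi r k.
The two rarest classes, VI r K and vi R k, are the double crossovers. Comparing them with the parentals, only the r allele has switched, so r is the middle locus and the order is k – r – vi.
k–r: (215 + 61)/1673 = 0.1650; r–vi: (324 + 61)/1673 = 0.2301.
Expected DCO frequency = 0.1650 × 0.2301 ≈ 0.03797; observed = 61/1673 ≈ 0.03646.
Coefficient of coincidence = 0.03646/0.03797 ≈ 0.96; interference = 1 − 0.96 = 0.04.

0.04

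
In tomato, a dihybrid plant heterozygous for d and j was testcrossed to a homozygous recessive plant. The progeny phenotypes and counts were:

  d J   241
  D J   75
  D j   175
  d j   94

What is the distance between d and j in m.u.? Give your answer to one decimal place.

The two most frequent classes, D j (175) and d J (241), are the parental types, so the F1 was D j / d J.
The recombinant classes are D J and d j: 75 + 94 = 169.
Recombination frequency = 169/585 = 0.2889 ≈ 28.9%, i.e. 28.9 m.u.

28.9 m.u.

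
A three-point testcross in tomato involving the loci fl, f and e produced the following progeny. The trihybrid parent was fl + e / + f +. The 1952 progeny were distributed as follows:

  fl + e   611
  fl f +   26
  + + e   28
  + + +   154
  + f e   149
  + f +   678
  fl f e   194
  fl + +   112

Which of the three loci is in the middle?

fl

The two rarest classes, + + e and fl f +, are the double crossovers. Comparing them with the parentals, only the fl allele has switched, so fl is the middle locus and the order is f – fl – e.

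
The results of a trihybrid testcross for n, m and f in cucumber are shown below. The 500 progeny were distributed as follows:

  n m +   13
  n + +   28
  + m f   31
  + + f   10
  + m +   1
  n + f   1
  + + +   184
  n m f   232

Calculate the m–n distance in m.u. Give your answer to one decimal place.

12.2 m.u.

The two most frequent reciprocal classes, n m f and + + +, are the parental types, so the F1 was n m f / + + +.
The two rarest classes, n + f and + m +, are the double crossovers. Comparing them with the parentals, only the m allele has switched, so m is the middle locus and the order is f – m – n.
Crossovers in the m–n interval produce the single-crossover classes + m f and n + + (31 + 28 = 59) plus the double crossovers (2).
RF(m–n) = (59 + 2) / 500 = 61/500 = 0.1220 → 12.2 m.u.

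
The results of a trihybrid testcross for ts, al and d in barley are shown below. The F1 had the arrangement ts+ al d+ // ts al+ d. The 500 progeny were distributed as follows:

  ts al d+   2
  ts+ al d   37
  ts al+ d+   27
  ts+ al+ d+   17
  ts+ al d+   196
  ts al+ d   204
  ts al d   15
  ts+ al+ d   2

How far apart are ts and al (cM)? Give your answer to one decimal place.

The two rarest classes, ts al d+ and ts+ al+ d, are the double crossovers. Comparing them with the parentals, only the ts allele has switched, so ts is the middle locus and the order is al – ts – d.
Crossovers in the al–ts interval produce the single-crossover classes ts+ al+ d+ and ts al d (17 + 15 = 32) plus the double crossovers (4).
RF(al–ts) = (32 + 4) / 500 = 36/500 = 0.0720 → 7.2 cM.

7.2 cM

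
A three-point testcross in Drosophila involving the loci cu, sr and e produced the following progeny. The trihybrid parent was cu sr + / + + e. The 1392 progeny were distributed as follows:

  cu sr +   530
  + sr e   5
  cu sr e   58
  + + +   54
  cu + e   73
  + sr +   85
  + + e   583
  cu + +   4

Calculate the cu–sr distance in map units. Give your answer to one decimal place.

The two rarest classes, cu + + and + sr e, are the double crossovers. Comparing them with the parentals, only the sr allele has switched, so sr is the middle locus and the order is cu – sr – e.
Crossovers in the cu–sr interval produce the single-crossover classes + sr + and cu + e (85 + 73 = 158) plus the double crossovers (9).
RF(cu–sr) = (158 + 9) / 1392 = 167/1392 = 0.1200 → 12.0 map units.

12.0 map units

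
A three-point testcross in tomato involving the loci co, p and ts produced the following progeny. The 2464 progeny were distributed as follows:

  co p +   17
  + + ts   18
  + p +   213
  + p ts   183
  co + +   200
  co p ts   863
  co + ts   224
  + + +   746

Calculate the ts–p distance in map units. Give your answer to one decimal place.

The two most frequent reciprocal classes, co p ts and + + +, are the parental types, so the F1 was co p ts / + + +.
The two rarest classes, co p + and + + ts, are the double crossovers. Comparing them with the parentals, only the ts allele has switched, so ts is the middle locus and the order is co – ts – p.
Crossovers in the ts–p interval produce the single-crossover classes co + ts and + p + (224 + 213 = 437) plus the double crossovers (35).
RF(ts–p) = (437 + 35) / 2464 = 472/2464 = 0.1916 → 19.2 map units.

19.2 map units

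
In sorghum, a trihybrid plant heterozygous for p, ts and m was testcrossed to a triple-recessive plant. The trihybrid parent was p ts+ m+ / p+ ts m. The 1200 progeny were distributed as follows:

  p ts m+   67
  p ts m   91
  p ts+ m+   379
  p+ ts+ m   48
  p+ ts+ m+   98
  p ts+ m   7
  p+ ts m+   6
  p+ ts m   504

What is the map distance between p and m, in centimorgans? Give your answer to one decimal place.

The two rarest classes, p ts+ m and p+ ts m+, are the double crossovers. Comparing them with the parentals, only the m allele has switched, so m is the middle locus and the order is ts – m – p.
Crossovers in the m–p interval produce the single-crossover classes p+ ts+ m+ and p ts m (98 + 91 = 189) plus the double crossovers (13).
RF(m–p) = (189 + 13) / 1200 = 202/1200 = 0.1683 → 16.8 centimorgans.

16.8 centimorgans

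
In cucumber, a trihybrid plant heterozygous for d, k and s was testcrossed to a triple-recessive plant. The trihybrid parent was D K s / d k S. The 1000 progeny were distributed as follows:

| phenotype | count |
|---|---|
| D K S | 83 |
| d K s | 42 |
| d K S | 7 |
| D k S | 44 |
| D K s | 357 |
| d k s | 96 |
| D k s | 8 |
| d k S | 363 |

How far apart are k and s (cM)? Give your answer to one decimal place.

The two rarest classes, D k s and d K S, are the double crossovers. Comparing them with the parentals, only the k allele has switched, so k is the middle locus and the order is s – k – d.
Crossovers in the s–k interval produce the single-crossover classes D K S and d k s (83 + 96 = 179) plus the double crossovers (15).
RF(s–k) = (179 + 15) / 1000 = 194/1000 = 0.1940 → 19.4 cM.

19.4 cM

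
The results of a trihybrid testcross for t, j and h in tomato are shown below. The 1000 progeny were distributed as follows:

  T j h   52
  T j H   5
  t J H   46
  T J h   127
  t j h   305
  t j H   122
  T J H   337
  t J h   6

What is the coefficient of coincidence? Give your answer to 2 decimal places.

0.39

The two most frequent reciprocal classes, t j h and T J H, are the parental types, so the F1 was t j h / T J H.
The two rarest classes, t J h and T j H, are the double crossovers. Comparing them with the parentals, only the j allele has switched, so j is the middle locus and the order is t – j – h.
t–j: (98 + 11)/1000 = 0.1090; j–h: (249 + 11)/1000 = 0.2600.
Expected DCO frequency = 0.1090 × 0.2600 ≈ 0.02834; observed = 11/1000 ≈ 0.01100.
Coefficient of coincidence = 0.01100/0.02834 ≈ 0.39.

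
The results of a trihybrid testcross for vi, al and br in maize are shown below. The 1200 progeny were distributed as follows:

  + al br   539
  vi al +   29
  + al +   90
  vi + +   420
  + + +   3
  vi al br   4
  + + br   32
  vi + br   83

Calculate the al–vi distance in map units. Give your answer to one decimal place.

5.7 map units

The two most frequent reciprocal classes, + al br and vi + +, are the parental types, so the F1 was + al br / vi + +.
The two rarest classes, vi al br and + + +, are the double crossovers. Comparing them with the parentals, only the vi allele has switched, so vi is the middle locus and the order is br – vi – al.
Crossovers in the vi–al interval produce the single-crossover classes + + br and vi al + (32 + 29 = 61) plus the double crossovers (7).
RF(vi–al) = (61 + 7) / 1200 = 68/1200 = 0.0567 → 5.7 map units.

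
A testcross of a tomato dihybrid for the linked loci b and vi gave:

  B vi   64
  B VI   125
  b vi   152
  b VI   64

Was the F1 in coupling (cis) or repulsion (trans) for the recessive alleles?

cis

The two most frequent classes are B VI (125) and b vi (152); these are the parental (non-recombinant) types.
So the F1 carried B VI on one chromosome and b vi on the other — the recessive alleles are on the same chromosome (cis / coupling).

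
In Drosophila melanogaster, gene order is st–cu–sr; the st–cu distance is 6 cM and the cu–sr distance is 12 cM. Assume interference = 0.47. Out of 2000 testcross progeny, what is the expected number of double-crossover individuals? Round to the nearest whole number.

Map distances give recombination frequencies of 0.060 and 0.120 for the two intervals.
With interference 0.47 (so coincidence = 0.53), expected double-crossover frequency = 0.060 × 0.120 × 0.53 = 0.00382.
Expected number = 0.00382 × 2000 = 7.63 ≈ 8.

8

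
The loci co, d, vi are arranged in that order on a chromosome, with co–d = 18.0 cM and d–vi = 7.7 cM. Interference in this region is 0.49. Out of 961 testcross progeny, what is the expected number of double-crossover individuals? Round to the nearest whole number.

Map distances give recombination frequencies of 0.180 and 0.077 for the two intervals.
With interference 0.49 (so coincidence = 0.51), expected double-crossover frequency = 0.180 × 0.077 × 0.51 = 0.00707.
Expected number = 0.00707 × 961 = 6.79 ≈ 7.

7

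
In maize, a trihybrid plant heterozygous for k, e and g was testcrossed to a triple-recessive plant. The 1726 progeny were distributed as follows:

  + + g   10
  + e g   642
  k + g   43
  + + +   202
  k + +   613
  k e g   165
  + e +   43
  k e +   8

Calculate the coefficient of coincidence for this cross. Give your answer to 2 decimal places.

0.78

The two most frequent reciprocal classes, + e g and k + +, are the parental types, so the F1 was + e g / k + +.
The two rarest classes, + + g and k e +, are the double crossovers. Comparing them with the parentals, only the e allele has switched, so e is the middle locus and the order is k – e – g.
k–e: (367 + 18)/1726 = 0.2231; e–g: (86 + 18)/1726 = 0.0603.
Expected DCO frequency = 0.2231 × 0.0603 ≈ 0.01345; observed = 18/1726 ≈ 0.01043.
Coefficient of coincidence = 0.01043/0.01345 ≈ 0.78.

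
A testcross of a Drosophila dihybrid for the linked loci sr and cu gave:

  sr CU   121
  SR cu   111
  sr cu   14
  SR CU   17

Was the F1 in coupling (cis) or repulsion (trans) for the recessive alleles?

trans

The two most frequent classes are SR cu (111) and sr CU (121); these are the parental (non-recombinant) types.
So the F1 carried SR cu on one chromosome and sr CU on the other — the recessive alleles are on opposite chromosomes (trans / repulsion).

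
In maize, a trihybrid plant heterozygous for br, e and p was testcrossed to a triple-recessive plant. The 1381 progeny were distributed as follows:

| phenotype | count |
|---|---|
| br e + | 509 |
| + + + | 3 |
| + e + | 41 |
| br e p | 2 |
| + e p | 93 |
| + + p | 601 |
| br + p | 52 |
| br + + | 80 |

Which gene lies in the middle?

The two most frequent reciprocal classes, + + p and br e +, are the parental types, so the F1 was + + p / br e +.
The two rarest classes, + + + and br e p, are the double crossovers. Comparing them with the parentals, only the p allele has switched, so p is the middle locus and the order is br – p – e.

p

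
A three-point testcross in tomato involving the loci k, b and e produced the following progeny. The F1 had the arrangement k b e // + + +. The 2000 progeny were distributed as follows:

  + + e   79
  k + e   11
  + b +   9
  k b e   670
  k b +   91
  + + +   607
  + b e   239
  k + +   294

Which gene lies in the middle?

The two rarest classes, k + e and + b +, are the double crossovers. Comparing them with the parentals, only the b allele has switched, so b is the middle locus and the order is k – b – e.

b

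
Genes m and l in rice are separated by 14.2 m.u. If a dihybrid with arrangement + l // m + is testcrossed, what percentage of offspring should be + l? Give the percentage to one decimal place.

A map distance of 14.2 m.u. corresponds to a recombination frequency of 0.142.
The F1 is + l / m +, so + l is a parental gamete class with expected frequency (1 − r)/2 = 0.858/2 = 0.4290.
That is 0.4290 = 42.9% of the progeny.

42.9%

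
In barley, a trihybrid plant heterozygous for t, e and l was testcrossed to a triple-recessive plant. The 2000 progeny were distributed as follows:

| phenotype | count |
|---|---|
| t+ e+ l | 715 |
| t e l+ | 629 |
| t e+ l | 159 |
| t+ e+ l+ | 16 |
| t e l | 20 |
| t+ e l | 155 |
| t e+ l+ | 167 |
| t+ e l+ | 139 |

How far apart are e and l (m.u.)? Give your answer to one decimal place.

The two most frequent reciprocal classes, t e l+ and t+ e+ l, are the parental types, so the F1 was t e l+ / t+ e+ l.
The two rarest classes, t e l and t+ e+ l+, are the double crossovers. Comparing them with the parentals, only the l allele has switched, so l is the middle locus and the order is t – l – e.
Crossovers in the l–e interval produce the single-crossover classes t e+ l+ and t+ e l (167 + 155 = 322) plus the double crossovers (36).
RF(l–e) = (322 + 36) / 2000 = 358/2000 = 0.1790 → 17.9 m.u.

17.9 m.u.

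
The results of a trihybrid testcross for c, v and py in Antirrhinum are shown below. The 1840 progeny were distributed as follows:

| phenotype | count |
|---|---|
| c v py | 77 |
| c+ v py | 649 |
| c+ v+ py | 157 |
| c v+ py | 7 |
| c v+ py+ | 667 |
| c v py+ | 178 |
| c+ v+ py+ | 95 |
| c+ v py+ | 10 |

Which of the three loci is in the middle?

The two most frequent reciprocal classes, c v+ py+ and c+ v py, are the parental types, so the F1 was c v+ py+ / c+ v py.
The two rarest classes, c v+ py and c+ v py+, are the double crossovers. Comparing them with the parentals, only the py allele has switched, so py is the middle locus and the order is v – py – c.

py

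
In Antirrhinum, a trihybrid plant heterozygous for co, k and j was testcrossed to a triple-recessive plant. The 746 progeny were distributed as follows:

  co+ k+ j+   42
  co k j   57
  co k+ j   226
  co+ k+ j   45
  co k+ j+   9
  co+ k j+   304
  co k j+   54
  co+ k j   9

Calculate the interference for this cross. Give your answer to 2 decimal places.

0.02

The two most frequent reciprocal classes, co+ k j+ and co k+ j, are the parental types, so the F1 was co+ k j+ / co k+ j.
The two rarest classes, co+ k j and co k+ j+, are the double crossovers. Comparing them with the parentals, only the j allele has switched, so j is the middle locus and the order is co – j – k.
co–j: (99 + 18)/746 = 0.1568; j–k: (99 + 18)/746 = 0.1568.
Expected DCO frequency = 0.1568 × 0.1568 ≈ 0.02459; observed = 18/746 ≈ 0.02413.
Coefficient of coincidence = 0.02413/0.02459 ≈ 0.98; interference = 1 − 0.98 = 0.02.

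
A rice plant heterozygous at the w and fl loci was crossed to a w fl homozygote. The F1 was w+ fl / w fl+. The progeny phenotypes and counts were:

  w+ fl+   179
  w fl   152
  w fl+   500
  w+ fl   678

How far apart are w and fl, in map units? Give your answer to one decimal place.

21.9 map units

The recombinant classes are w+ fl+ and w fl: 179 + 152 = 331.
Recombination frequency = 331/1509 = 0.2194 ≈ 21.9%, i.e. 21.9 map units.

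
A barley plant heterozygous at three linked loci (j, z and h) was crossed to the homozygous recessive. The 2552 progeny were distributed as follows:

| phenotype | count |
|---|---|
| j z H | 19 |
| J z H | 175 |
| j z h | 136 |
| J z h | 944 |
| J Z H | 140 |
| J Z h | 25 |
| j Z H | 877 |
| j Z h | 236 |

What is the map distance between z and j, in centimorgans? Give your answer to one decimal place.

The two most frequent reciprocal classes, j Z H and J z h, are the parental types, so the F1 was j Z H / J z h.
The two rarest classes, j z H and J Z h, are the double crossovers. Comparing them with the parentals, only the z allele has switched, so z is the middle locus and the order is h – z – j.
Crossovers in the z–j interval produce the single-crossover classes J Z H and j z h (140 + 136 = 276) plus the double crossovers (44).
RF(z–j) = (276 + 44) / 2552 = 320/2552 = 0.1254 → 12.5 centimorgans.

12.5 centimorgans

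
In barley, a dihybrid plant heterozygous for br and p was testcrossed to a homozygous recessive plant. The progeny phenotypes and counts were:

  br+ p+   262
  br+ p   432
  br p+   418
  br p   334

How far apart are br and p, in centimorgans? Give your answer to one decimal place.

41.2 centimorgans

The two most frequent classes, br+ p (432) and br p+ (418), are the parental types, so the F1 was br+ p / br p+.
The recombinant classes are br+ p+ and br p: 262 + 334 = 596.
Recombination frequency = 596/1446 = 0.4122 ≈ 41.2%, i.e. 41.2 centimorgans.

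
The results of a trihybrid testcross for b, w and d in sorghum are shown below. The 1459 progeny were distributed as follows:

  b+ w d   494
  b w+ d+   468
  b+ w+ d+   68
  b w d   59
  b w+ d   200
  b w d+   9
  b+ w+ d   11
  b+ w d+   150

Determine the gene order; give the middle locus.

w

The two most frequent reciprocal classes, b w+ d+ and b+ w d, are the parental types, so the F1 was b w+ d+ / b+ w d.
The two rarest classes, b w d+ and b+ w+ d, are the double crossovers. Comparing them with the parentals, only the w allele has switched, so w is the middle locus and the order is d – w – b.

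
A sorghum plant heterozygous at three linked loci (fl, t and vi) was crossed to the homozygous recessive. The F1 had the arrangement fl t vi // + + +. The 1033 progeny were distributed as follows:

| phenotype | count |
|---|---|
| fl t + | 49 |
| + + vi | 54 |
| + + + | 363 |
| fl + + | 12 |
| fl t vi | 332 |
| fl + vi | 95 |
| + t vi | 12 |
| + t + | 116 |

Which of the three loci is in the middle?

The two rarest classes, + t vi and fl + +, are the double crossovers. Comparing them with the parentals, only the fl allele has switched, so fl is the middle locus and the order is t – fl – vi.

fl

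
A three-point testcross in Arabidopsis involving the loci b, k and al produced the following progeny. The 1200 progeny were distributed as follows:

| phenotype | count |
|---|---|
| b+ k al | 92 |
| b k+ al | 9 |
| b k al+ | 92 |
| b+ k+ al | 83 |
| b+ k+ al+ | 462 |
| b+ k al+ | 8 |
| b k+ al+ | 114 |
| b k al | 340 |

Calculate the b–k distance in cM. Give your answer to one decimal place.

18.6 cM

The two most frequent reciprocal classes, b k al and b+ k+ al+, are the parental types, so the F1 was b k al / b+ k+ al+.
The two rarest classes, b k+ al and b+ k al+, are the double crossovers. Comparing them with the parentals, only the k allele has switched, so k is the middle locus and the order is al – k – b.
Crossovers in the k–b interval produce the single-crossover classes b+ k al and b k+ al+ (92 + 114 = 206) plus the double crossovers (17).
RF(k–b) = (206 + 17) / 1200 = 223/1200 = 0.1858 → 18.6 cM.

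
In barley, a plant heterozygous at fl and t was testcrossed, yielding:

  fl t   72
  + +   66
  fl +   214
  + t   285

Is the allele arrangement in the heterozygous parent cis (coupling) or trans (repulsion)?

trans

The two most frequent classes are + t (285) and fl + (214); these are the parental (non-recombinant) types.
So the F1 carried + t on one chromosome and fl + on the other — the recessive alleles are on opposite chromosomes (trans / repulsion).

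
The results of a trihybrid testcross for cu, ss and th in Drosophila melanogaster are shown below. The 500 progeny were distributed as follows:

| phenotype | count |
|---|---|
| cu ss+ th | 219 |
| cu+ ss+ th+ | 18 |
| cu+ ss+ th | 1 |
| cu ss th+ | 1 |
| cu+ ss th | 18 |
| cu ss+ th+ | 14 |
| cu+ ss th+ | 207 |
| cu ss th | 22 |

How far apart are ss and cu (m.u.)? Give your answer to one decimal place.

8.4 m.u.

The two most frequent reciprocal classes, cu ss+ th and cu+ ss th+, are the parental types, so the F1 was cu ss+ th / cu+ ss th+.
The two rarest classes, cu+ ss+ th and cu ss th+, are the double crossovers. Comparing them with the parentals, only the cu allele has switched, so cu is the middle locus and the order is ss – cu – th.
Crossovers in the ss–cu interval produce the single-crossover classes cu ss th and cu+ ss+ th+ (22 + 18 = 40) plus the double crossovers (2).
RF(ss–cu) = (40 + 2) / 500 = 42/500 = 0.0840 → 8.4 m.u.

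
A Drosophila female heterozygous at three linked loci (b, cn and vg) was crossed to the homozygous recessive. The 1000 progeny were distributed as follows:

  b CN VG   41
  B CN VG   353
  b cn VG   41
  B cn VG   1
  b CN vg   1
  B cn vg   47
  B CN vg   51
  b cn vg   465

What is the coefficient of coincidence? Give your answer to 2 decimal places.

The two most frequent reciprocal classes, B CN VG and b cn vg, are the parental types, so the F1 was B CN VG / b cn vg.
The two rarest classes, B cn VG and b CN vg, are the double crossovers. Comparing them with the parentals, only the cn allele has switched, so cn is the middle locus and the order is vg – cn – b.
vg–cn: (92 + 2)/1000 = 0.0940; cn–b: (88 + 2)/1000 = 0.0900.
Expected DCO frequency = 0.0940 × 0.0900 ≈ 0.00846; observed = 2/1000 ≈ 0.00200.
Coefficient of coincidence = 0.00200/0.00846 ≈ 0.24.

0.24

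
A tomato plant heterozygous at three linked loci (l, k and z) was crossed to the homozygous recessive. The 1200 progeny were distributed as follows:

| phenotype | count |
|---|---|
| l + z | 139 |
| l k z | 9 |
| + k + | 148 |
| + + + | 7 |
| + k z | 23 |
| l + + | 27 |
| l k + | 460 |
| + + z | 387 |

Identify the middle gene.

The two most frequent reciprocal classes, + + z and l k +, are the parental types, so the F1 was + + z / l k +.
The two rarest classes, + + + and l k z, are the double crossovers. Comparing them with the parentals, only the z allele has switched, so z is the middle locus and the order is k – z – l.

z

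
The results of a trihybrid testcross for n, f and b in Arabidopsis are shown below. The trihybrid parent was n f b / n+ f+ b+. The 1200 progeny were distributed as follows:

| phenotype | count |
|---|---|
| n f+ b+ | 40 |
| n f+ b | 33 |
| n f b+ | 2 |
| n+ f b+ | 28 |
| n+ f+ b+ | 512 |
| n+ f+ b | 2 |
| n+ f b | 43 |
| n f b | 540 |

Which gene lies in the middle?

The two rarest classes, n f b+ and n+ f+ b, are the double crossovers. Comparing them with the parentals, only the b allele has switched, so b is the middle locus and the order is f – b – n.

b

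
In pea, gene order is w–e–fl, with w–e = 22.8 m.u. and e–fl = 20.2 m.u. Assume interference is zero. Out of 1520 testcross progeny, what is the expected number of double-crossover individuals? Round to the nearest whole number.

70

Map distances give recombination frequencies of 0.228 and 0.202 for the two intervals.
With no interference, expected double-crossover frequency = 0.228 × 0.202 = 0.04606.
Expected number = 0.04606 × 1520 = 70.01 ≈ 70.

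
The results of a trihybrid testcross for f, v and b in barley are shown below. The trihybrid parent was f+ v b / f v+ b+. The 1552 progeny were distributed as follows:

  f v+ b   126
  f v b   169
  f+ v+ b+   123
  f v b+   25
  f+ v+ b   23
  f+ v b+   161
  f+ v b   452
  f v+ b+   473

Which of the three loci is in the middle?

v

The two rarest classes, f+ v+ b and f v b+, are the double crossovers. Comparing them with the parentals, only the v allele has switched, so v is the middle locus and the order is f – v – b.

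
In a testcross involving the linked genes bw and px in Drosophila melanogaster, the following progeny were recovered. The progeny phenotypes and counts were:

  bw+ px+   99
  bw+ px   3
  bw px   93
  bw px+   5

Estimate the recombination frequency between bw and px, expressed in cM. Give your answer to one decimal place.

4.0 cM

The two most frequent classes, bw+ px+ (99) and bw px (93), are the parental types, so the F1 was bw+ px+ / bw px.
The recombinant classes are bw+ px and bw px+: 3 + 5 = 8.
Recombination frequency = 8/200 = 0.0400 ≈ 4.0%, i.e. 4.0 cM.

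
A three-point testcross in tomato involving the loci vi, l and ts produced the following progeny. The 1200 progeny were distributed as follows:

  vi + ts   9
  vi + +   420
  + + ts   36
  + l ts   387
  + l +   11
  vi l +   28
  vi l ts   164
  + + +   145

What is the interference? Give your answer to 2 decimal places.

0.13

The two most frequent reciprocal classes, + l ts and vi + +, are the parental types, so the F1 was + l ts / vi + +.
The two rarest classes, + l + and vi + ts, are the double crossovers. Comparing them with the parentals, only the ts allele has switched, so ts is the middle locus and the order is l – ts – vi.
l–ts: (64 + 20)/1200 = 0.0700; ts–vi: (309 + 20)/1200 = 0.2742.
Expected DCO frequency = 0.0700 × 0.2742 ≈ 0.01919; observed = 20/1200 ≈ 0.01667.
Coefficient of coincidence = 0.01667/0.01919 ≈ 0.87; interference = 1 − 0.87 = 0.13.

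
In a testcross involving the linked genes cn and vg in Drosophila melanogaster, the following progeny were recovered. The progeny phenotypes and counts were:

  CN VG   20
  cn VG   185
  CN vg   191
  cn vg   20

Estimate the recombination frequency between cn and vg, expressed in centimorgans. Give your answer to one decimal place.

9.6 centimorgans

The two most frequent classes, CN vg (191) and cn VG (185), are the parental types, so the F1 was CN vg / cn VG.
The recombinant classes are CN VG and cn vg: 20 + 20 = 40.
Recombination frequency = 40/416 = 0.0962 ≈ 9.6%, i.e. 9.6 centimorgans.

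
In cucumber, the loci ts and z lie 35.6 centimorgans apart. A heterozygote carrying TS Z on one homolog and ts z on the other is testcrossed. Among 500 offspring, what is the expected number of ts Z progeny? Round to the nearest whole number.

A map distance of 35.6 centimorgans corresponds to a recombination frequency of 0.356.
The F1 is TS Z / ts z, so ts Z is a recombinant gamete class with expected frequency r/2 = 0.356/2 = 0.1780.
Expected number = 0.1780 × 500 = 89.00 ≈ 89.

89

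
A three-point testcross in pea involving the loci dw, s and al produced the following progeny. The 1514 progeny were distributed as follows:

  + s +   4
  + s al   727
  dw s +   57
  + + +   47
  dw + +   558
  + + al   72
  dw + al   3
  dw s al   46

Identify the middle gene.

The two most frequent reciprocal classes, + s al and dw + +, are the parental types, so the F1 was + s al / dw + +.
The two rarest classes, + s + and dw + al, are the double crossovers. Comparing them with the parentals, only the al allele has switched, so al is the middle locus and the order is s – al – dw.

al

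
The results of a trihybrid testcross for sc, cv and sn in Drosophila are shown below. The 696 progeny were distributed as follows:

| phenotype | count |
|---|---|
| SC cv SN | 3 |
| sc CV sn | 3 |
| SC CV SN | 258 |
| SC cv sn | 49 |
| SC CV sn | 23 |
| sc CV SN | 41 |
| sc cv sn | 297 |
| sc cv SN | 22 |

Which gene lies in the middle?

The two most frequent reciprocal classes, SC CV SN and sc cv sn, are the parental types, so the F1 was SC CV SN / sc cv sn.
The two rarest classes, SC cv SN and sc CV sn, are the double crossovers. Comparing them with the parentals, only the cv allele has switched, so cv is the middle locus and the order is sc – cv – sn.

cv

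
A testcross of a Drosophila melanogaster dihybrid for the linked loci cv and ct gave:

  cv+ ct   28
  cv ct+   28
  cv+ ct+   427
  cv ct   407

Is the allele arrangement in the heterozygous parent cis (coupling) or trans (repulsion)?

cis

The two most frequent classes are cv+ ct+ (427) and cv ct (407); these are the parental (non-recombinant) types.
So the F1 carried cv+ ct+ on one chromosome and cv ct on the other — the recessive alleles are on the same chromosome (cis / coupling).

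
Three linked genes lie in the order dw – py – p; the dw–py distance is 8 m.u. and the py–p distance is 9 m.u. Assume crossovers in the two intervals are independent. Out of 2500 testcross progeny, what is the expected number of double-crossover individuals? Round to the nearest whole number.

18

Map distances give recombination frequencies of 0.080 and 0.090 for the two intervals.
With no interference, expected double-crossover frequency = 0.080 × 0.090 = 0.00720.
Expected number = 0.00720 × 2500 = 18.00 ≈ 18.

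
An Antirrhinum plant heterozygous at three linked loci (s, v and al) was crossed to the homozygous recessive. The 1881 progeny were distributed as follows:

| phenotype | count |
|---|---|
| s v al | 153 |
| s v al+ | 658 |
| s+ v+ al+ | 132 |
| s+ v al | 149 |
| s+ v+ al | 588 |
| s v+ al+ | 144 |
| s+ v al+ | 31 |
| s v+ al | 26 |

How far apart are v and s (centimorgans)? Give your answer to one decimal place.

The two most frequent reciprocal classes, s v al+ and s+ v+ al, are the parental types, so the F1 was s v al+ / s+ v+ al.
The two rarest classes, s+ v al+ and s v+ al, are the double crossovers. Comparing them with the parentals, only the s allele has switched, so s is the middle locus and the order is v – s – al.
Crossovers in the v–s interval produce the single-crossover classes s v+ al+ and s+ v al (144 + 149 = 293) plus the double crossovers (57).
RF(v–s) = (293 + 57) / 1881 = 350/1881 = 0.1861 → 18.6 centimorgans.

18.6 centimorgans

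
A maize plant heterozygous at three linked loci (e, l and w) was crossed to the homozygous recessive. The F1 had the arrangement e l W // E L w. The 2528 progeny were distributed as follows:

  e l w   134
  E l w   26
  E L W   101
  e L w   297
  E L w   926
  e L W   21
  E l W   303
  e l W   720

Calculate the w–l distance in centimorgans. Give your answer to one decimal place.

The two rarest classes, e L W and E l w, are the double crossovers. Comparing them with the parentals, only the l allele has switched, so l is the middle locus and the order is w – l – e.
Crossovers in the w–l interval produce the single-crossover classes e l w and E L W (134 + 101 = 235) plus the double crossovers (47).
RF(w–l) = (235 + 47) / 2528 = 282/2528 = 0.1116 → 11.2 centimorgans.

11.2 centimorgans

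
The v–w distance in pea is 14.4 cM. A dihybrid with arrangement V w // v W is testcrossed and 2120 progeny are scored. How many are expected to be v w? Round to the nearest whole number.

A map distance of 14.4 cM corresponds to a recombination frequency of 0.144.
The F1 is V w / v W, so v w is a recombinant gamete class with expected frequency r/2 = 0.144/2 = 0.0720.
Expected number = 0.0720 × 2120 = 152.64 ≈ 153.

153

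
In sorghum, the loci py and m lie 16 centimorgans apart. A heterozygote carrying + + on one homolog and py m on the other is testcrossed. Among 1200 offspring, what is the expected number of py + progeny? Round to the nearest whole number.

A map distance of 16 centimorgans corresponds to a recombination frequency of 0.160.
The F1 is + + / py m, so py + is a recombinant gamete class with expected frequency r/2 = 0.160/2 = 0.0800.
Expected number = 0.0800 × 1200 = 96.00 ≈ 96.

96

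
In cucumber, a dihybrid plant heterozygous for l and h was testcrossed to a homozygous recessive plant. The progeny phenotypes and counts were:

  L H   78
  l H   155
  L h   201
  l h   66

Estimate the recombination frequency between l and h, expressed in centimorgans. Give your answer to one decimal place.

28.8 centimorgans

The two most frequent classes, L h (201) and l H (155), are the parental types, so the F1 was L h / l H.
The recombinant classes are L H and l h: 78 + 66 = 144.
Recombination frequency = 144/500 = 0.2880 ≈ 28.8%, i.e. 28.8 centimorgans.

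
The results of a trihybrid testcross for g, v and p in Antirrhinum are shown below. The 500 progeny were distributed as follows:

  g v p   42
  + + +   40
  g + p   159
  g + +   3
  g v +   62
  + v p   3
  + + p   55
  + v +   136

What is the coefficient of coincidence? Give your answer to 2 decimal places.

0.28

The two most frequent reciprocal classes, g + p and + v +, are the parental types, so the F1 was g + p / + v +.
The two rarest classes, g + + and + v p, are the double crossovers. Comparing them with the parentals, only the p allele has switched, so p is the middle locus and the order is v – p – g.
v–p: (82 + 6)/500 = 0.1760; p–g: (117 + 6)/500 = 0.2460.
Expected DCO frequency = 0.1760 × 0.2460 ≈ 0.04330; observed = 6/500 ≈ 0.01200.
Coefficient of coincidence = 0.01200/0.04330 ≈ 0.28.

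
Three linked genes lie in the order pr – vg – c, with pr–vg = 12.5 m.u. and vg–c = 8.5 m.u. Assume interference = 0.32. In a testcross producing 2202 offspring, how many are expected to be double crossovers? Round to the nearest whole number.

16

Map distances give recombination frequencies of 0.125 and 0.085 for the two intervals.
With interference 0.32 (so coincidence = 0.68), expected double-crossover frequency = 0.125 × 0.085 × 0.68 = 0.00722.
Expected number = 0.00722 × 2202 = 15.91 ≈ 16.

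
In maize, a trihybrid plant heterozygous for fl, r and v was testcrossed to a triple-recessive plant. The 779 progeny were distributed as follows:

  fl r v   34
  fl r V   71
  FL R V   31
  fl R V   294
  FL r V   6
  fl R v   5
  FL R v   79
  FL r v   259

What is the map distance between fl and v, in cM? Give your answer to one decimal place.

The two most frequent reciprocal classes, fl R V and FL r v, are the parental types, so the F1 was fl R V / FL r v.
The two rarest classes, fl R v and FL r V, are the double crossovers. Comparing them with the parentals, only the v allele has switched, so v is the middle locus and the order is r – v – fl.
Crossovers in the v–fl interval produce the single-crossover classes FL R V and fl r v (31 + 34 = 65) plus the double crossovers (11).
RF(v–fl) = (65 + 11) / 779 = 76/779 = 0.0976 → 9.8 cM.

9.8 cM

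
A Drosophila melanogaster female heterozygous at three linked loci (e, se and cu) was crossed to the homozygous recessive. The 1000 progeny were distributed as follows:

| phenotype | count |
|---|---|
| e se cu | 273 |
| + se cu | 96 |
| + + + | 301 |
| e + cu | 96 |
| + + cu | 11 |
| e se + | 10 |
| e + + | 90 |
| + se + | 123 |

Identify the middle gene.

The two most frequent reciprocal classes, e se cu and + + +, are the parental types, so the F1 was e se cu / + + +.
The two rarest classes, e se + and + + cu, are the double crossovers. Comparing them with the parentals, only the cu allele has switched, so cu is the middle locus and the order is se – cu – e.

cu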